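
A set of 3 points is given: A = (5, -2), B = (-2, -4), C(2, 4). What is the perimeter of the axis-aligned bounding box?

Width = max x − min x = 5 − (-2) = 7.
Height = max y − min y = 4 − (-4) = 8.
Perimeter = 2(7 + 8) = 30.

30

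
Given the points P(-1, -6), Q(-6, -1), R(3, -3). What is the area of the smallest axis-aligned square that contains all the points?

The bounding box has width 9 and height 5.
An axis-aligned square enclosing the set must have side ≥ max(width, height).
So the minimum side is max(9, 5) = 9.
Area = 9² = 81.

81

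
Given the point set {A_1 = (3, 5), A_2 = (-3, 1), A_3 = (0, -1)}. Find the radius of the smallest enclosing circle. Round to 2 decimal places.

Side lengths²: A_1A_2² = 52, A_1A_3² = 45, A_2A_3² = 13.
Since A_1A_2² = 52 < 45 + 13 = 58, the triangle is acute, so the smallest enclosing circle is the circumcircle.
Circumcentre = (0.25, 2.625), r² = 13.203125.
r = √(13.203125) ≈ 3.63.

3.63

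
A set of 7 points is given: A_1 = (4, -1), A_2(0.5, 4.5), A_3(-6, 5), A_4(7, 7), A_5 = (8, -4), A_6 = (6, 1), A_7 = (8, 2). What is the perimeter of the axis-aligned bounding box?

50

Width = max x − min x = 8 − (-6) = 14.
Height = max y − min y = 7 − (-4) = 11.
Perimeter = 2(14 + 11) = 50.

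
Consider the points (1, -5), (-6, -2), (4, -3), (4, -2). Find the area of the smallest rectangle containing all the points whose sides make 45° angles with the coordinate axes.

In coordinates u = x + y, v = x − y the rectangle is axis-aligned; the map (x,y)→(u,v) scales areas by 2.
u-values: -4, -8, 1, 2; range = 2 − (-8) = 10.
v-values: 6, -4, 7, 6; range = 7 − (-4) = 11.
Area = (10 × 11) / 2 = 55.

55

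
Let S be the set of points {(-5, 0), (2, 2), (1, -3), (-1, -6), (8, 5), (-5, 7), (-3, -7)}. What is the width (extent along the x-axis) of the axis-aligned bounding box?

13

max x = 8, min x = -5, so width = 13.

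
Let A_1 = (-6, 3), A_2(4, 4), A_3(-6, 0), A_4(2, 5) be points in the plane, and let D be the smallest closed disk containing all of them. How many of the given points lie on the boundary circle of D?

2

The minimum enclosing circle of a finite set is fixed by two of the points (as a diameter) or three (as a circumcircle).
The farthest pair is A_2–A_3 with squared distance 116. The circle on this segment as diameter has centre (-1, 2) and r² = 116/4 = 29.
Check A_1: distance² to centre = 26 ≤ 29, so it lies inside.
All remaining points lie in this disk, and no smaller disk contains both endpoints, so this is the minimum enclosing circle.
The points at distance exactly r from the centre are A_2, A_3 — 2 points.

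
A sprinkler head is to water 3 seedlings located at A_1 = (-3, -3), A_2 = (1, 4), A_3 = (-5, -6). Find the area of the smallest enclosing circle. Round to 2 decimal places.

Side lengths²: A_1A_2² = 65, A_1A_3² = 13, A_2A_3² = 136.
Since A_2A_3² = 136 ≥ 65 + 13 = 78, the angle opposite A_2A_3 is not acute, so the smallest enclosing circle has A_2A_3 as diameter.
Centre = midpoint of A_2A_3 = (-2, -1), r² = 136/4 = 34.
Area = π·r² = π·34 ≈ 106.81.

106.81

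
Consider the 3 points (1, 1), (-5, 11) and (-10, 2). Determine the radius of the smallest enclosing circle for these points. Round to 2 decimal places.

Call the three points A, B, C in the order given.
Side lengths²: AB² = 136, AC² = 122, BC² = 106.
Since AB² = 136 < 122 + 106 = 228, the triangle is acute, so the smallest enclosing circle is the circumcircle.
Circumcentre = (-219/52, 243/52), r² = 54961/1352.
r = √(54961/1352) ≈ 6.38.

6.38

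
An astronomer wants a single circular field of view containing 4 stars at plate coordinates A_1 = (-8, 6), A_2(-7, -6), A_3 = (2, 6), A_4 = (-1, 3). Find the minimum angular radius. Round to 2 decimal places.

The minimum enclosing circle is determined by three boundary points: A_1, A_2, A_3.
Their circumcentre is (-3, 0.375) with r² = 56.640625.
The farthest remaining point A_4 is at distance² 10.890625 ≤ 56.640625.
r = √(56.640625) ≈ 7.53.

7.53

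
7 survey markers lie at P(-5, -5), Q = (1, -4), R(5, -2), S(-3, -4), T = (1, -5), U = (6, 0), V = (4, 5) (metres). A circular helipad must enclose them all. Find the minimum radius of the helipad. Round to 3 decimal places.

6.727

By Welzl's lemma the MEC is supported by two points (diametrically opposite) or three points (on a circumcircle).
The farthest pair is P–V with squared distance 181. The circle on this segment as diameter has centre (-0.5, 0) and r² = 181/4 = 45.25.
Check Q: distance² to centre = 18.25 ≤ 45.25, so it lies inside.
All remaining points lie in this disk, and no smaller disk contains both endpoints, so this is the minimum enclosing circle.
r = √(45.25) ≈ 6.727.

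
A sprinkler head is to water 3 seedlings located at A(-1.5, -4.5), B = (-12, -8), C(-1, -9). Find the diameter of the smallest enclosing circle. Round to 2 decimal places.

Side lengths²: AB² = 122.5, AC² = 20.5, BC² = 122.
Since AB² = 122.5 < 122 + 20.5 = 142.5, the triangle is acute, so the smallest enclosing circle is the circumcircle.
Circumcentre = (-179/28, -205/28), r² = 12505/392.
Diameter = 2r = 2√(12505/392) ≈ 11.30.

11.30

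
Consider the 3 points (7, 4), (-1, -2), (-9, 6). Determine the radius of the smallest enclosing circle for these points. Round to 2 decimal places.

8.06

Call the three points A, B, C in the order given.
Side lengths²: AB² = 100, AC² = 260, BC² = 128.
Since AC² = 260 ≥ 128 + 100 = 228, the angle opposite AC is not acute, so the smallest enclosing circle has AC as diameter.
Centre = midpoint of AC = (-1, 5), r² = 260/4 = 65.
r = √65 ≈ 8.06.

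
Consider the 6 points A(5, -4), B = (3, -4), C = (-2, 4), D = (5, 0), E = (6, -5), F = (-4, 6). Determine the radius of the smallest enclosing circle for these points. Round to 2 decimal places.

7.43

A smallest enclosing disk is always determined by at most three of the input points on its boundary.
The farthest pair is E–F with squared distance 221. The circle on this segment as diameter has centre (1, 0.5) and r² = 221/4 = 55.25.
Check A: distance² to centre = 36.25 ≤ 55.25, so it lies inside.
All remaining points lie in this disk, and no smaller disk contains both endpoints, so this is the minimum enclosing circle.
r = √(55.25) ≈ 7.43.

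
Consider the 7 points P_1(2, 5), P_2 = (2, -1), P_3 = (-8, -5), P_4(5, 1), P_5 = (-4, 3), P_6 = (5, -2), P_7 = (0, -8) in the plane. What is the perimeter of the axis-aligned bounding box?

Width = max x − min x = 5 − (-8) = 13.
Height = max y − min y = 5 − (-8) = 13.
Perimeter = 2(13 + 13) = 52.

52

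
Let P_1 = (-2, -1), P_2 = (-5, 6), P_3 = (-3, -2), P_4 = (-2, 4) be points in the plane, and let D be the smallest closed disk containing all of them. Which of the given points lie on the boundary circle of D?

The minimum enclosing circle of a finite set is fixed by two of the points (as a diameter) or three (as a circumcircle).
The farthest pair is P_2–P_3 with squared distance 68. The circle on this segment as diameter has centre (-4, 2) and r² = 68/4 = 17.
Check P_1: distance² to centre = 13 ≤ 17, so it lies inside.
All remaining points lie in this disk, and no smaller disk contains both endpoints, so this is the minimum enclosing circle.
The points at distance exactly r from the centre are P_2, P_3 — 2 points.

P_2, P_3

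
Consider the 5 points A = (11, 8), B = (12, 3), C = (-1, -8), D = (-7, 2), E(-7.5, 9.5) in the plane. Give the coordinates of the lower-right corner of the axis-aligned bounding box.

x-range [-7.5, 12], y-range [-8, 9.5].
The lower-right corner is (12, -8).

(12, -8)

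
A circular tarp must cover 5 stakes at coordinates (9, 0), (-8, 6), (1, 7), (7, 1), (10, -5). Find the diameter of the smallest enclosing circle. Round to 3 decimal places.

21.095

The minimum enclosing circle of a finite set is fixed by two of the points (as a diameter) or three (as a circumcircle).
The farthest pair is (-8, 6)–(10, -5) with squared distance 445. The circle on this segment as diameter has centre (1, 0.5) and r² = 445/4 = 111.25.
Check (9, 0): distance² to centre = 64.25 ≤ 111.25, so it lies inside.
All remaining points lie in this disk, and no smaller disk contains both endpoints, so this is the minimum enclosing circle.
Diameter = 2r = 2√(111.25) ≈ 21.095.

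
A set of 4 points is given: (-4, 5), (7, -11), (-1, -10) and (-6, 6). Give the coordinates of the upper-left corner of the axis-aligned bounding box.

(-6, 6)

x-range [-6, 7], y-range [-11, 6].
The upper-left corner is (-6, 6).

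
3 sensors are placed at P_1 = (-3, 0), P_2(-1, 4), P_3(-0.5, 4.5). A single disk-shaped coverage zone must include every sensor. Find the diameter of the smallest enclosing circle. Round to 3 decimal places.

Side lengths²: P_1P_2² = 20, P_1P_3² = 26.5, P_2P_3² = 0.5.
Since P_1P_3² = 26.5 ≥ 20 + 0.5 = 20.5, the angle opposite P_1P_3 is not acute, so the smallest enclosing circle has P_1P_3 as diameter.
Centre = midpoint of P_1P_3 = (-1.75, 2.25), r² = 26.5/4 = 6.625.
Diameter = 2r = 2√(6.625) ≈ 5.148.

5.148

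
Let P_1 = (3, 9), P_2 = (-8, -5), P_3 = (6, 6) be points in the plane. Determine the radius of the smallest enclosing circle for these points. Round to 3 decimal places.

8.966

Side lengths²: P_1P_2² = 317, P_1P_3² = 18, P_2P_3² = 317.
Since P_2P_3² = 317 < 317 + 18 = 335, the triangle is acute, so the smallest enclosing circle is the circumcircle.
Circumcentre = (-1.66, 1.34), r² = 80.3912.
r = √(80.3912) ≈ 8.966.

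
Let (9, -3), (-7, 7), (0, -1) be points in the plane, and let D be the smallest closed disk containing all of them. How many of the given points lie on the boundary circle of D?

Call the three points A, B, C in the order given.
Side lengths²: AB² = 356, AC² = 85, BC² = 113.
Since AB² = 356 ≥ 113 + 85 = 198, the angle opposite AB is not acute, so the smallest enclosing circle has AB as diameter.
Centre = midpoint of AB = (1, 2), r² = 356/4 = 89.
The points at distance exactly r from the centre are (9, -3), (-7, 7) — 2 points.

2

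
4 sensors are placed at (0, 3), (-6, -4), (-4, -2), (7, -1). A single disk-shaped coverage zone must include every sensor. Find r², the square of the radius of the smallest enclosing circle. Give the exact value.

By Welzl's lemma the MEC is supported by two points (diametrically opposite) or three points (on a circumcircle).
The farthest pair is (-6, -4)–(7, -1) with squared distance 178. The circle on this segment as diameter has centre (0.5, -2.5) and r² = 178/4 = 44.5.
Check (0, 3): distance² to centre = 30.5 ≤ 44.5, so it lies inside.
All remaining points lie in this disk, and no smaller disk contains both endpoints, so this is the minimum enclosing circle.

44.5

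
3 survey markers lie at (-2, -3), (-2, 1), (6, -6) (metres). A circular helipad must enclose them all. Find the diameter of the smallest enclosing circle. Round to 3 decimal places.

10.630

Call the three points A, B, C in the order given.
Side lengths²: AB² = 16, AC² = 73, BC² = 113.
Since BC² = 113 ≥ 73 + 16 = 89, the angle opposite BC is not acute, so the smallest enclosing circle has BC as diameter.
Centre = midpoint of BC = (2, -2.5), r² = 113/4 = 28.25.
Diameter = 2r = 2√(28.25) ≈ 10.630.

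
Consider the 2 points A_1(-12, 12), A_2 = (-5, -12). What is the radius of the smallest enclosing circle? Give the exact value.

12.5

The smallest circle enclosing two points has them as diameter endpoints.
Centre = midpoint = (-8.5, 0); r² = |A_1A_2|²/4 = 625/4 = 156.25.
r = √(156.25) = 12.5.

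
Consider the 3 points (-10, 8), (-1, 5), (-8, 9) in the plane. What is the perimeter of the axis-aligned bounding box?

26

Width = max x − min x = -1 − (-10) = 9.
Height = max y − min y = 9 − 5 = 4.
Perimeter = 2(9 + 4) = 26.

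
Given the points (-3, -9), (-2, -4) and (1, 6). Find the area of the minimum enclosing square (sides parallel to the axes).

225

The bounding box has width 4 and height 15.
An axis-aligned square enclosing the set must have side ≥ max(width, height).
So the minimum side is max(4, 15) = 15.
Area = 15² = 225.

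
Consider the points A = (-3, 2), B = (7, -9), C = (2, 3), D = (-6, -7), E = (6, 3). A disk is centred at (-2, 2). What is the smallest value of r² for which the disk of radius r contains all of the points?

202

The required radius is the distance from (-2, 2) to the farthest point.
Squared distances: 1, 202, 17, 97, 65.
Maximum is 202, attained at B.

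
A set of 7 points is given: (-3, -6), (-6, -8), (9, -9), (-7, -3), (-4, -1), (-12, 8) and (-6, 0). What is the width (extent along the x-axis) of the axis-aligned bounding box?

21

max x = 9, min x = -12, so width = 21.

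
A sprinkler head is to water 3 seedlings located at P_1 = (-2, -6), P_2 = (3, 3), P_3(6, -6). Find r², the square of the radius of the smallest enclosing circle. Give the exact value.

Side lengths²: P_1P_2² = 106, P_1P_3² = 64, P_2P_3² = 90.
Since P_1P_2² = 106 < 90 + 64 = 154, the triangle is acute, so the smallest enclosing circle is the circumcircle.
Circumcentre = (2, -7/3), r² = 265/9.

265/9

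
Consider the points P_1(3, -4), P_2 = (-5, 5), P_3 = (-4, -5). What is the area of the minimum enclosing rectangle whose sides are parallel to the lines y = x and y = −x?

76.5

In coordinates u = x + y, v = x − y the rectangle is axis-aligned; the map (x,y)→(u,v) scales areas by 2.
u-values: -1, 0, -9; range = 0 − (-9) = 9.
v-values: 7, -10, 1; range = 7 − (-10) = 17.
Area = (9 × 17) / 2 = 76.5.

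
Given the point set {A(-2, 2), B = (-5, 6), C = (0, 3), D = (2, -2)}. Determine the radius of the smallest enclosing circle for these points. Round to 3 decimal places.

A smallest enclosing disk is always determined by at most three of the input points on its boundary.
The farthest pair is B–D with squared distance 113. The circle on this segment as diameter has centre (-1.5, 2) and r² = 113/4 = 28.25.
Check A: distance² to centre = 0.25 ≤ 28.25, so it lies inside.
All remaining points lie in this disk, and no smaller disk contains both endpoints, so this is the minimum enclosing circle.
r = √(28.25) ≈ 5.315.

5.315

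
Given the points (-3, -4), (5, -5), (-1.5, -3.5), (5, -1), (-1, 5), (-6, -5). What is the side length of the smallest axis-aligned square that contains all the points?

The bounding box has width 11 and height 10.
An axis-aligned square enclosing the set must have side ≥ max(width, height).
So the minimum side is max(11, 10) = 11.

11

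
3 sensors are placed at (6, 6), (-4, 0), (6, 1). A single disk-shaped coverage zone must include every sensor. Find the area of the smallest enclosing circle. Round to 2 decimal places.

Call the three points A, B, C in the order given.
Side lengths²: AB² = 136, AC² = 25, BC² = 101.
Since AB² = 136 ≥ 101 + 25 = 126, the angle opposite AB is not acute, so the smallest enclosing circle has AB as diameter.
Centre = midpoint of AB = (1, 3), r² = 136/4 = 34.
Area = π·r² = π·34 ≈ 106.81.

106.81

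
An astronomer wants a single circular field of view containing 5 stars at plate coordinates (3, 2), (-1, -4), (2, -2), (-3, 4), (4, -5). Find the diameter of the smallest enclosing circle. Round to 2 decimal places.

11.40

The farthest pair is (-3, 4)–(4, -5) with squared distance 130. The circle on this segment as diameter has centre (0.5, -0.5) and r² = 130/4 = 32.5.
Check (3, 2): distance² to centre = 12.5 ≤ 32.5, so it lies inside.
All remaining points lie in this disk, and no smaller disk contains both endpoints, so this is the minimum enclosing circle.
Diameter = 2r = 2√(32.5) ≈ 11.40.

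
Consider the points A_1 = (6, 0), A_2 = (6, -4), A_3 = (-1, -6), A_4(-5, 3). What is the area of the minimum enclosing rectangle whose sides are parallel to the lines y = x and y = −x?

117

In coordinates u = x + y, v = x − y the rectangle is axis-aligned; the map (x,y)→(u,v) scales areas by 2.
u-values: 6, 2, -7, -2; range = 6 − (-7) = 13.
v-values: 6, 10, 5, -8; range = 10 − (-8) = 18.
Area = (13 × 18) / 2 = 117.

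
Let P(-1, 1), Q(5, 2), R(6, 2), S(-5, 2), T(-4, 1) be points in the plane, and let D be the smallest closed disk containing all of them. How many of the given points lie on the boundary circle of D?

2

By Welzl's lemma the MEC is supported by two points (diametrically opposite) or three points (on a circumcircle).
The farthest pair is R–S with squared distance 121. The circle on this segment as diameter has centre (0.5, 2) and r² = 121/4 = 30.25.
Check P: distance² to centre = 3.25 ≤ 30.25, so it lies inside.
All remaining points lie in this disk, and no smaller disk contains both endpoints, so this is the minimum enclosing circle.
The points at distance exactly r from the centre are R, S — 2 points.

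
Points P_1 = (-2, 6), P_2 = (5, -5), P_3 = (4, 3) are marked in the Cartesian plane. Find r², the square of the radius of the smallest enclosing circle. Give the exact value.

42.5

Side lengths²: P_1P_2² = 170, P_1P_3² = 45, P_2P_3² = 65.
Since P_1P_2² = 170 ≥ 65 + 45 = 110, the angle opposite P_1P_2 is not acute, so the smallest enclosing circle has P_1P_2 as diameter.
Centre = midpoint of P_1P_2 = (1.5, 0.5), r² = 170/4 = 42.5.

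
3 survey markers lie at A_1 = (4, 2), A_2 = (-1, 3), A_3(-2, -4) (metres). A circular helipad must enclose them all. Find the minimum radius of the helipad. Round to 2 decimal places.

Side lengths²: A_1A_2² = 26, A_1A_3² = 72, A_2A_3² = 50.
Since A_1A_3² = 72 < 50 + 26 = 76, the triangle is acute, so the smallest enclosing circle is the circumcircle.
Circumcentre = (5/6, -5/6), r² = 325/18.
r = √(325/18) ≈ 4.25.

4.25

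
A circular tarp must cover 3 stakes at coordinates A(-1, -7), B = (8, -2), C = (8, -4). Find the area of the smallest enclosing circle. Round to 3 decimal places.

Side lengths²: AB² = 106, AC² = 90, BC² = 4.
Since AB² = 106 ≥ 90 + 4 = 94, the angle opposite AB is not acute, so the smallest enclosing circle has AB as diameter.
Centre = midpoint of AB = (3.5, -4.5), r² = 106/4 = 26.5.
Area = π·r² = π·26.5 ≈ 83.252.

83.252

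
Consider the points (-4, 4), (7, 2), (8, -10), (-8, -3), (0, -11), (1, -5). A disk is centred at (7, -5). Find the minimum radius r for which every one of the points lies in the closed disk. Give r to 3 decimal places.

The required radius is the distance from (7, -5) to the farthest point.
Squared distances: 202, 49, 26, 229, 85, 36.
Maximum is 229, attained at (-8, -3).
r = √229 ≈ 15.133.

15.133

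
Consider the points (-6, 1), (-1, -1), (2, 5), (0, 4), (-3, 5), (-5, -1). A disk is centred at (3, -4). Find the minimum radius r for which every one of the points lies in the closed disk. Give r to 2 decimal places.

10.82

The required radius is the distance from (3, -4) to the farthest point.
Squared distances: 106, 25, 82, 73, 117, 73.
Maximum is 117, attained at (-3, 5).
r = √117 ≈ 10.82.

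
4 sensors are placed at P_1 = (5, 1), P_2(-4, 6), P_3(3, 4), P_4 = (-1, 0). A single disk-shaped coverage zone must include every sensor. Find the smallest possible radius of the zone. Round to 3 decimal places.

5.148

The farthest pair is P_1–P_2 with squared distance 106. The circle on this segment as diameter has centre (0.5, 3.5) and r² = 106/4 = 26.5.
Check P_3: distance² to centre = 6.5 ≤ 26.5, so it lies inside.
All remaining points lie in this disk, and no smaller disk contains both endpoints, so this is the minimum enclosing circle.
r = √(26.5) ≈ 5.148.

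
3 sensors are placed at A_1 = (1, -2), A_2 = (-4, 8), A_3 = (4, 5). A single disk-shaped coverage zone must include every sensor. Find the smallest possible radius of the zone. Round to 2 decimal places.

Side lengths²: A_1A_2² = 125, A_1A_3² = 58, A_2A_3² = 73.
Since A_1A_2² = 125 < 73 + 58 = 131, the triangle is acute, so the smallest enclosing circle is the circumcircle.
Circumcentre = (-33/26, 81/26), r² = 10585/338.
r = √(10585/338) ≈ 5.60.

5.60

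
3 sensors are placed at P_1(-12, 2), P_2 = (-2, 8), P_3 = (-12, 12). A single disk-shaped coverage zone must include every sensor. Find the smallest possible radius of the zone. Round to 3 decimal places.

Side lengths²: P_1P_2² = 136, P_1P_3² = 100, P_2P_3² = 116.
Since P_1P_2² = 136 < 116 + 100 = 216, the triangle is acute, so the smallest enclosing circle is the circumcircle.
Circumcentre = (-8.2, 7), r² = 39.44.
r = √(39.44) ≈ 6.280.

6.280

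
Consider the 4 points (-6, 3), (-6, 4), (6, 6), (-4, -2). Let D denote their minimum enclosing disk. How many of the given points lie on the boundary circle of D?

3

By Welzl's lemma the MEC is supported by two points (diametrically opposite) or three points (on a circumcircle).
The minimum enclosing circle is determined by three boundary points: (-6, 4), (6, 6), (-4, -2).
Their circumcentre is (7/19, 53/19) with r² = 15170/361.
The farthest remaining point (-6, 3) is at distance² 14657/361 ≤ 15170/361.
The points at distance exactly r from the centre are (-6, 4), (6, 6), (-4, -2) — 3 points.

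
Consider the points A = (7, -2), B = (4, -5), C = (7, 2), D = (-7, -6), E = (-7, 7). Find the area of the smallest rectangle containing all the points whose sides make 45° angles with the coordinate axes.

In coordinates u = x + y, v = x − y the rectangle is axis-aligned; the map (x,y)→(u,v) scales areas by 2.
u-values: 5, -1, 9, -13, 0; range = 9 − (-13) = 22.
v-values: 9, 9, 5, -1, -14; range = 9 − (-14) = 23.
Area = (22 × 23) / 2 = 253.

253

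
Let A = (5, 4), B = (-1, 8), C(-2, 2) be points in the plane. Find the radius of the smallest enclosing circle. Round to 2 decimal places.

3.99

Side lengths²: AB² = 52, AC² = 53, BC² = 37.
Since AC² = 53 < 52 + 37 = 89, the triangle is acute, so the smallest enclosing circle is the circumcircle.
Circumcentre = (1.05, 4.575), r² = 15.933125.
r = √(15.933125) ≈ 3.99.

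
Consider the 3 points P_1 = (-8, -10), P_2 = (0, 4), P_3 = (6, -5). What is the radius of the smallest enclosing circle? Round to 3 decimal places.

8.310

Side lengths²: P_1P_2² = 260, P_1P_3² = 221, P_2P_3² = 117.
Since P_1P_2² = 260 < 221 + 117 = 338, the triangle is acute, so the smallest enclosing circle is the circumcircle.
Circumcentre = (-2.25, -4), r² = 69.0625.
r = √(69.0625) ≈ 8.310.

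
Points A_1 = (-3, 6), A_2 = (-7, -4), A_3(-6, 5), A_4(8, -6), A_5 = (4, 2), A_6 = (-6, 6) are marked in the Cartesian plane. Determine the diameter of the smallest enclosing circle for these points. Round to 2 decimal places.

18.44

By Welzl's lemma the MEC is supported by two points (diametrically opposite) or three points (on a circumcircle).
The farthest pair is A_4–A_6 with squared distance 340. The circle on this segment as diameter has centre (1, 0) and r² = 340/4 = 85.
Check A_1: distance² to centre = 52 ≤ 85, so it lies inside.
All remaining points lie in this disk, and no smaller disk contains both endpoints, so this is the minimum enclosing circle.
Diameter = 2r = 2√85 ≈ 18.44.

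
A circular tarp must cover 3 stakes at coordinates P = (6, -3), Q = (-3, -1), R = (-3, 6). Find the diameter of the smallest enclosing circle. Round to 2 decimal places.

12.73

Side lengths²: PQ² = 85, PR² = 162, QR² = 49.
Since PR² = 162 ≥ 85 + 49 = 134, the angle opposite PR is not acute, so the smallest enclosing circle has PR as diameter.
Centre = midpoint of PR = (1.5, 1.5), r² = 162/4 = 40.5.
Diameter = 2r = 2√(40.5) ≈ 12.73.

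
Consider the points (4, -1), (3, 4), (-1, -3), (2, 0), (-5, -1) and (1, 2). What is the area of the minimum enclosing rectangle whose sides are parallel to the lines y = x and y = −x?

In coordinates u = x + y, v = x − y the rectangle is axis-aligned; the map (x,y)→(u,v) scales areas by 2.
u-values: 3, 7, -4, 2, -6, 3; range = 7 − (-6) = 13.
v-values: 5, -1, 2, 2, -4, -1; range = 5 − (-4) = 9.
Area = (13 × 9) / 2 = 58.5.

58.5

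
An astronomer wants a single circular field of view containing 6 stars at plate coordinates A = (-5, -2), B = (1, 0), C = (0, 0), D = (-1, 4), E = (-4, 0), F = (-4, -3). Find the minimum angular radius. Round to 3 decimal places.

A smallest enclosing disk is always determined by at most three of the input points on its boundary.
The farthest pair is D–F with squared distance 58. The circle on this segment as diameter has centre (-2.5, 0.5) and r² = 58/4 = 14.5.
Check A: distance² to centre = 12.5 ≤ 14.5, so it lies inside.
All remaining points lie in this disk, and no smaller disk contains both endpoints, so this is the minimum enclosing circle.
r = √(14.5) ≈ 3.808.

3.808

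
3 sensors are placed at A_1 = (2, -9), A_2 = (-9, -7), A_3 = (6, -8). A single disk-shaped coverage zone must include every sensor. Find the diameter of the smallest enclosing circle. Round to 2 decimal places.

15.03

Side lengths²: A_1A_2² = 125, A_1A_3² = 17, A_2A_3² = 226.
Since A_2A_3² = 226 ≥ 125 + 17 = 142, the angle opposite A_2A_3 is not acute, so the smallest enclosing circle has A_2A_3 as diameter.
Centre = midpoint of A_2A_3 = (-1.5, -7.5), r² = 226/4 = 56.5.
Diameter = 2r = 2√(56.5) ≈ 15.03.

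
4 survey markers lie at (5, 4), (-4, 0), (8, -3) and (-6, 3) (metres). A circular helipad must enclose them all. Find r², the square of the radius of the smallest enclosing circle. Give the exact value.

58

A smallest enclosing disk is always determined by at most three of the input points on its boundary.
The farthest pair is (8, -3)–(-6, 3) with squared distance 232. The circle on this segment as diameter has centre (1, 0) and r² = 232/4 = 58.
Check (5, 4): distance² to centre = 32 ≤ 58, so it lies inside.
All remaining points lie in this disk, and no smaller disk contains both endpoints, so this is the minimum enclosing circle.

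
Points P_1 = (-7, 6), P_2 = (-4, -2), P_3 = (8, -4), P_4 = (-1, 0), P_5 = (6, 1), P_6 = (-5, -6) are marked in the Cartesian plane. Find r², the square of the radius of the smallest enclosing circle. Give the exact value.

81.25

By Welzl's lemma the MEC is supported by two points (diametrically opposite) or three points (on a circumcircle).
The farthest pair is P_1–P_3 with squared distance 325. The circle on this segment as diameter has centre (0.5, 1) and r² = 325/4 = 81.25.
Check P_2: distance² to centre = 29.25 ≤ 81.25, so it lies inside.
All remaining points lie in this disk, and no smaller disk contains both endpoints, so this is the minimum enclosing circle.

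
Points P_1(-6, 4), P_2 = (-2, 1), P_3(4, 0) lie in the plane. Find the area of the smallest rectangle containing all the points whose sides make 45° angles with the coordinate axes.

In coordinates u = x + y, v = x − y the rectangle is axis-aligned; the map (x,y)→(u,v) scales areas by 2.
u-values: -2, -1, 4; range = 4 − (-2) = 6.
v-values: -10, -3, 4; range = 4 − (-10) = 14.
Area = (6 × 14) / 2 = 42.

42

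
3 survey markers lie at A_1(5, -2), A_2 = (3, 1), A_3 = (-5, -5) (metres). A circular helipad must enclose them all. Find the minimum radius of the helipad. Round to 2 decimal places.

5.23

Side lengths²: A_1A_2² = 13, A_1A_3² = 109, A_2A_3² = 100.
Since A_1A_3² = 109 < 100 + 13 = 113, the triangle is acute, so the smallest enclosing circle is the circumcircle.
Circumcentre = (-1/12, -29/9), r² = 35425/1296.
r = √(35425/1296) ≈ 5.23.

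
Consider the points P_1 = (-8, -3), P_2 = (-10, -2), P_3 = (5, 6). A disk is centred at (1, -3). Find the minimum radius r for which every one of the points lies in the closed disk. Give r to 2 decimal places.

11.05

The required radius is the distance from (1, -3) to the farthest point.
Squared distances: 81, 122, 97.
Maximum is 122, attained at P_2.
r = √122 ≈ 11.05.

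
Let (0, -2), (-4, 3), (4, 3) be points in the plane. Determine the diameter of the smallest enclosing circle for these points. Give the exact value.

Call the three points A, B, C in the order given.
Side lengths²: AB² = 41, AC² = 41, BC² = 64.
Since BC² = 64 < 41 + 41 = 82, the triangle is acute, so the smallest enclosing circle is the circumcircle.
Circumcentre = (0, 2.1), r² = 16.81.
Diameter = 2r = 2√(16.81) = 8.2.

8.2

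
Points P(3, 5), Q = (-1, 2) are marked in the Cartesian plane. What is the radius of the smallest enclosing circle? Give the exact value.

The smallest circle enclosing two points has them as diameter endpoints.
Centre = midpoint = (1, 3.5); r² = |PQ|²/4 = 25/4 = 6.25.
r = √(6.25) = 2.5.

2.5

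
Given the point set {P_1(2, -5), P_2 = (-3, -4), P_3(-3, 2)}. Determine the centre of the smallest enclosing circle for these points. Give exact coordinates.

(-0.5, -1.5)

Side lengths²: P_1P_2² = 26, P_1P_3² = 74, P_2P_3² = 36.
Since P_1P_3² = 74 ≥ 36 + 26 = 62, the angle opposite P_1P_3 is not acute, so the smallest enclosing circle has P_1P_3 as diameter.
Centre = midpoint of P_1P_3 = (-0.5, -1.5), r² = 74/4 = 18.5.
Centre = (-0.5, -1.5).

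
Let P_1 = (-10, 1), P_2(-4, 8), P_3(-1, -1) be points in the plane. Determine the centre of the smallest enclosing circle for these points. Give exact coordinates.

(-4.9, 2.7)

Side lengths²: P_1P_2² = 85, P_1P_3² = 85, P_2P_3² = 90.
Since P_2P_3² = 90 < 85 + 85 = 170, the triangle is acute, so the smallest enclosing circle is the circumcircle.
Circumcentre = (-4.9, 2.7), r² = 28.9.
Centre = (-4.9, 2.7).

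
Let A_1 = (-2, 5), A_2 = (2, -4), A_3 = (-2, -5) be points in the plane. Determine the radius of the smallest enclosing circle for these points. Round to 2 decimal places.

5.08

Side lengths²: A_1A_2² = 97, A_1A_3² = 100, A_2A_3² = 17.
Since A_1A_3² = 100 < 97 + 17 = 114, the triangle is acute, so the smallest enclosing circle is the circumcircle.
Circumcentre = (-1.125, 0), r² = 25.765625.
r = √(25.765625) ≈ 5.08.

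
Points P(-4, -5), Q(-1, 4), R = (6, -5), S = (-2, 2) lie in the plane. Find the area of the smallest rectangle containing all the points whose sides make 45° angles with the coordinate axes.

In coordinates u = x + y, v = x − y the rectangle is axis-aligned; the map (x,y)→(u,v) scales areas by 2.
u-values: -9, 3, 1, 0; range = 3 − (-9) = 12.
v-values: 1, -5, 11, -4; range = 11 − (-5) = 16.
Area = (12 × 16) / 2 = 96.

96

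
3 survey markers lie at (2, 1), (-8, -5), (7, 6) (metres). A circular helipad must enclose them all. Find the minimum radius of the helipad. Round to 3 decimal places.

Call the three points A, B, C in the order given.
Side lengths²: AB² = 136, AC² = 50, BC² = 346.
Since BC² = 346 ≥ 136 + 50 = 186, the angle opposite BC is not acute, so the smallest enclosing circle has BC as diameter.
Centre = midpoint of BC = (-0.5, 0.5), r² = 346/4 = 86.5.
r = √(86.5) ≈ 9.301.

9.301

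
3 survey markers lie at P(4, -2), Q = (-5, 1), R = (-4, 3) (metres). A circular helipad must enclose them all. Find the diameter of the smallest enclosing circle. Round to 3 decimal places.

Side lengths²: PQ² = 90, PR² = 89, QR² = 5.
Since PQ² = 90 < 89 + 5 = 94, the triangle is acute, so the smallest enclosing circle is the circumcircle.
Circumcentre = (-5/14, -1/14), r² = 2225/98.
Diameter = 2r = 2√(2225/98) ≈ 9.530.

9.530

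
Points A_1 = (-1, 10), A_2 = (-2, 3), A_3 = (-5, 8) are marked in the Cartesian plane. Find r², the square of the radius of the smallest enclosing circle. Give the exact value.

Side lengths²: A_1A_2² = 50, A_1A_3² = 20, A_2A_3² = 34.
Since A_1A_2² = 50 < 34 + 20 = 54, the triangle is acute, so the smallest enclosing circle is the circumcircle.
Circumcentre = (-23/13, 85/13), r² = 2125/169.

2125/169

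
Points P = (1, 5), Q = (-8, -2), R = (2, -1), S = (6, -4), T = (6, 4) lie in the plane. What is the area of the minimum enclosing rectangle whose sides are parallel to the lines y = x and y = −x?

In coordinates u = x + y, v = x − y the rectangle is axis-aligned; the map (x,y)→(u,v) scales areas by 2.
u-values: 6, -10, 1, 2, 10; range = 10 − (-10) = 20.
v-values: -4, -6, 3, 10, 2; range = 10 − (-6) = 16.
Area = (20 × 16) / 2 = 160.

160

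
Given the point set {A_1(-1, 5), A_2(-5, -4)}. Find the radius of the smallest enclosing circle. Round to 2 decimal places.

4.92

The smallest circle enclosing two points has them as diameter endpoints.
Centre = midpoint = (-3, 0.5); r² = |A_1A_2|²/4 = 97/4 = 24.25.
r = √(24.25) ≈ 4.92.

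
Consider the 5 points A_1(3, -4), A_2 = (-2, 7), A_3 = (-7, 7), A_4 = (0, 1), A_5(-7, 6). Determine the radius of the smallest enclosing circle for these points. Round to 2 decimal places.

The farthest pair is A_1–A_3 with squared distance 221. The circle on this segment as diameter has centre (-2, 1.5) and r² = 221/4 = 55.25.
Check A_2: distance² to centre = 30.25 ≤ 55.25, so it lies inside.
All remaining points lie in this disk, and no smaller disk contains both endpoints, so this is the minimum enclosing circle.
r = √(55.25) ≈ 7.43.

7.43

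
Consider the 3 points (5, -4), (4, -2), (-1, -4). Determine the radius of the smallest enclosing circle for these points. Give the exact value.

3

Call the three points A, B, C in the order given.
Side lengths²: AB² = 5, AC² = 36, BC² = 29.
Since AC² = 36 ≥ 29 + 5 = 34, the angle opposite AC is not acute, so the smallest enclosing circle has AC as diameter.
Centre = midpoint of AC = (2, -4), r² = 36/4 = 9.
r = √9 = 3.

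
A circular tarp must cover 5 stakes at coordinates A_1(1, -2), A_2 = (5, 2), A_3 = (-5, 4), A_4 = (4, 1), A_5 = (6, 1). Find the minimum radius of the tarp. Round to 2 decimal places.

5.70

The farthest pair is A_3–A_5 with squared distance 130. The circle on this segment as diameter has centre (0.5, 2.5) and r² = 130/4 = 32.5.
Check A_1: distance² to centre = 20.5 ≤ 32.5, so it lies inside.
All remaining points lie in this disk, and no smaller disk contains both endpoints, so this is the minimum enclosing circle.
r = √(32.5) ≈ 5.70.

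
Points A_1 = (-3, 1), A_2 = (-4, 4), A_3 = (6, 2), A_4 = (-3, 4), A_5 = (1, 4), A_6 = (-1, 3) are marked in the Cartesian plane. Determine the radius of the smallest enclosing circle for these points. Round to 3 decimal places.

A smallest enclosing disk is always determined by at most three of the input points on its boundary.
The farthest pair is A_2–A_3 with squared distance 104. The circle on this segment as diameter has centre (1, 3) and r² = 104/4 = 26.
Check A_1: distance² to centre = 20 ≤ 26, so it lies inside.
All remaining points lie in this disk, and no smaller disk contains both endpoints, so this is the minimum enclosing circle.
r = √26 ≈ 5.099.

5.099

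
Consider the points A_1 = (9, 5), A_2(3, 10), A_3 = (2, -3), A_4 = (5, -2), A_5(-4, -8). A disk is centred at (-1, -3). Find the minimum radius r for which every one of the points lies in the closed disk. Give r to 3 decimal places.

The required radius is the distance from (-1, -3) to the farthest point.
Squared distances: 164, 185, 9, 37, 34.
Maximum is 185, attained at A_2.
r = √185 ≈ 13.601.

13.601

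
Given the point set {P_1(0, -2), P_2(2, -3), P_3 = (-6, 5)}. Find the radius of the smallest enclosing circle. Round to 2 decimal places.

Side lengths²: P_1P_2² = 5, P_1P_3² = 85, P_2P_3² = 128.
Since P_2P_3² = 128 ≥ 85 + 5 = 90, the angle opposite P_2P_3 is not acute, so the smallest enclosing circle has P_2P_3 as diameter.
Centre = midpoint of P_2P_3 = (-2, 1), r² = 128/4 = 32.
r = √32 ≈ 5.66.

5.66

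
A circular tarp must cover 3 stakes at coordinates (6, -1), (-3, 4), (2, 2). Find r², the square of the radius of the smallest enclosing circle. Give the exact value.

Call the three points A, B, C in the order given.
Side lengths²: AB² = 106, AC² = 25, BC² = 29.
Since AB² = 106 ≥ 29 + 25 = 54, the angle opposite AB is not acute, so the smallest enclosing circle has AB as diameter.
Centre = midpoint of AB = (1.5, 1.5), r² = 106/4 = 26.5.

26.5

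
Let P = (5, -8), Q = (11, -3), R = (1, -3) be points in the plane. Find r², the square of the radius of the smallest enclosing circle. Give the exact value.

25.01

Side lengths²: PQ² = 61, PR² = 41, QR² = 100.
Since QR² = 100 < 61 + 41 = 102, the triangle is acute, so the smallest enclosing circle is the circumcircle.
Circumcentre = (6, -3.1), r² = 25.01.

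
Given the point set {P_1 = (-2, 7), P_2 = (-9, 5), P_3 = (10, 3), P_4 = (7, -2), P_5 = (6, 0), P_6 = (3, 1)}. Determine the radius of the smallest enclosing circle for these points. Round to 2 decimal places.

9.55

The minimum enclosing circle of a finite set is fixed by two of the points (as a diameter) or three (as a circumcircle).
The farthest pair is P_2–P_3 with squared distance 365. The circle on this segment as diameter has centre (0.5, 4) and r² = 365/4 = 91.25.
Check P_1: distance² to centre = 15.25 ≤ 91.25, so it lies inside.
All remaining points lie in this disk, and no smaller disk contains both endpoints, so this is the minimum enclosing circle.
r = √(91.25) ≈ 9.55.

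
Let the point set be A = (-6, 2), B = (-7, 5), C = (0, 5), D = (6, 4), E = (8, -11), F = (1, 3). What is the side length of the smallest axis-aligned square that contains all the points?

The bounding box has width 15 and height 16.
An axis-aligned square enclosing the set must have side ≥ max(width, height).
So the minimum side is max(15, 16) = 16.

16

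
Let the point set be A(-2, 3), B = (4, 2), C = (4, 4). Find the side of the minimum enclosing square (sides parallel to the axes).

The bounding box has width 6 and height 2.
An axis-aligned square enclosing the set must have side ≥ max(width, height).
So the minimum side is max(6, 2) = 6.

6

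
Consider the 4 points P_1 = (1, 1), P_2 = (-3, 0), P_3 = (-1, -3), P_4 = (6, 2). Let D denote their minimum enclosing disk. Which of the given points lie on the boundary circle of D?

By Welzl's lemma the MEC is supported by two points (diametrically opposite) or three points (on a circumcircle).
The minimum enclosing circle is determined by three boundary points: P_2, P_3, P_4.
Their circumcentre is (95/62, 53/62) with r² = 40885/1922.
The farthest remaining point P_1 is at distance² 585/1922 ≤ 40885/1922.
The points at distance exactly r from the centre are P_2, P_3, P_4 — 3 points.

P_2, P_3, P_4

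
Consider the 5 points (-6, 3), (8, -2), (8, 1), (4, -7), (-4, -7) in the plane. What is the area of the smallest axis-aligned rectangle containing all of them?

140

x ranges over [-6, 8], width 14.
y ranges over [-7, 3], height 10.
Area = 14 × 10 = 140.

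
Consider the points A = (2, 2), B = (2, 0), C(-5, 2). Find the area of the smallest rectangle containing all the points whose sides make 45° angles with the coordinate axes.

31.5

In coordinates u = x + y, v = x − y the rectangle is axis-aligned; the map (x,y)→(u,v) scales areas by 2.
u-values: 4, 2, -3; range = 4 − (-3) = 7.
v-values: 0, 2, -7; range = 2 − (-7) = 9.
Area = (7 × 9) / 2 = 31.5.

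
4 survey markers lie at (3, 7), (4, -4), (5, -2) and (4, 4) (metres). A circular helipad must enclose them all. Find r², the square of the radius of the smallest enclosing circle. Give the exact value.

The minimum enclosing circle of a finite set is fixed by two of the points (as a diameter) or three (as a circumcircle).
The farthest pair is (3, 7)–(4, -4) with squared distance 122. The circle on this segment as diameter has centre (3.5, 1.5) and r² = 122/4 = 30.5.
Check (5, -2): distance² to centre = 14.5 ≤ 30.5, so it lies inside.
All remaining points lie in this disk, and no smaller disk contains both endpoints, so this is the minimum enclosing circle.

30.5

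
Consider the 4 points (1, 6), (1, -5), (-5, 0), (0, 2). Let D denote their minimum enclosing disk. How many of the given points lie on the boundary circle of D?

The minimum enclosing circle is determined by three boundary points: (1, 6), (1, -5), (-5, 0).
Their circumcentre is (0.5, 0.5) with r² = 30.5.
The farthest remaining point (0, 2) is at distance² 2.5 ≤ 30.5.
The points at distance exactly r from the centre are (1, 6), (1, -5), (-5, 0) — 3 points.

3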